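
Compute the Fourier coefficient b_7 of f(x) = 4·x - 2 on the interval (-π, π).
b_7 = (1/π) ∫_{-π}^{π} f(x)·sin(7x) dx.
Evaluate the integral (use parity and integration by parts as needed): b_7 = 8/7.

Final answer: 8/7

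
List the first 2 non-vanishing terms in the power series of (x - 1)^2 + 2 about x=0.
3 - 2·x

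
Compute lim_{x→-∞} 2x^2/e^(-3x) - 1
The quotient is an ∞/∞ indeterminate form as x → -∞.
Compare growth rates of the dominant terms (exponentials ≫ polynomials ≫ logarithms), or apply L'Hôpital's rule; the quotient → 0.
Adding the constant: 0 - 1 = -1. Limit = -1.

Final answer: -1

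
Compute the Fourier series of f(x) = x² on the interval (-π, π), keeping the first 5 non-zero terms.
-4·cos(x) + cos(2·x) - 4·cos(3·x)/9 + cos(4·x)/4 + π^2/3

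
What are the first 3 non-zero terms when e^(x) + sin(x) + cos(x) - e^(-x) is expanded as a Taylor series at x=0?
-x^2/2 + 3·x + 1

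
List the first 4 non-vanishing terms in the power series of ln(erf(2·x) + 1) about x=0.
x^4·(-192 + 64·π)/(3·π^2) + x^3·(64 - 16·π)/(3·π^(3/2)) - 8·x^2/π + 4·x/√(π)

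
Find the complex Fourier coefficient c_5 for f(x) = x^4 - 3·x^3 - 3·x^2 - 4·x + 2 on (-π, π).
Compute the real Fourier coefficients first: a_5 = 348/625 - 8·π^2/25, b_5 = -6·π^2/5 - 164/125.
Then c_5 = (a_5 − i·b_5)/2 = -4·π^2/25 + 174/625 + 82·i/125 + 3·i·π^2/5.

Final answer: -4·π^2/25 + 174/625 + 82·i/125 + 3·i·π^2/5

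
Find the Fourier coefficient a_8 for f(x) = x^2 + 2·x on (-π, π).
a_8 = (1/π) ∫_{-π}^{π} f(x)·cos(8x) dx.
Evaluate the integral (use parity and integration by parts as needed): a_8 = 1/16.

Final answer: 1/16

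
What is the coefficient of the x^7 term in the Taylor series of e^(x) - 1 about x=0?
Expand to order 7: e^(x) - 1 = x^7/5040 + x^6/720 + x^5/120 + x^4/24 + x^3/6 + x^2/2 + x + O(x^8).
The coefficient of x^7 is 1/5040.

Final answer: 1/5040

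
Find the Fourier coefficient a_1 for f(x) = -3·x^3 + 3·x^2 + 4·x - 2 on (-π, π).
a_1 = (1/π) ∫_{-π}^{π} f(x)·cos(1x) dx.
Evaluate the integral (use parity and integration by parts as needed): a_1 = -12.

Final answer: -12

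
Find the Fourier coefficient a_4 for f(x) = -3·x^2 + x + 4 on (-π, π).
a_4 = (1/π) ∫_{-π}^{π} f(x)·cos(4x) dx.
Evaluate the integral (use parity and integration by parts as needed): a_4 = -3/4.

Final answer: -3/4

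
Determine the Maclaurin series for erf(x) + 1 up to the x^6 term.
x^5/(5·√(π)) - 2·x^3/(3·√(π)) + 2·x/√(π) + 1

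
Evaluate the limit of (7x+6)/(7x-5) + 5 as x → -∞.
Evaluate the dominant behaviour as x → -∞; each term tends to a finite value or vanishes.
Limit = 6.

Final answer: 6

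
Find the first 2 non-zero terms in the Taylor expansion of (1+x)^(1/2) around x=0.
x/2 + 1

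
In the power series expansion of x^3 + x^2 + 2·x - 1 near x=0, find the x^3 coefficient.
Expand to order 3: x^3 + x^2 + 2·x - 1 = x^3 + x^2 + 2·x - 1 + O(x^4).
The coefficient of x^3 is 1.

Final answer: 1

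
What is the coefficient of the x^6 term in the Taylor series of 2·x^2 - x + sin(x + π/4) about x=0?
Expand to order 6: 2·x^2 - x + sin(x + π/4) = -√(2)·x^6/1440 + √(2)·x^5/240 + √(2)·x^4/48 - √(2)·x^3/12 + x^2·(2 - √(2)/4) + x·(-1 + √(2)/2) + √(2)/2 + O(x^7).
The coefficient of x^6 is -√(2)/1440.

Final answer: -√(2)/1440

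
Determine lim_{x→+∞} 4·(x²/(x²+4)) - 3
Evaluate the dominant behaviour as x → +∞; each term tends to a finite value or vanishes.
Limit = 1.

Final answer: 1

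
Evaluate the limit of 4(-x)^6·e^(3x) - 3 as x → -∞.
The product is a 0·∞ indeterminate form at x → -∞.
Rewrite the product as 4(-x)^6 / e^(-3x) (an ∞/∞ form) and apply L'Hôpital, or use the standard hierarchy e^(3|x|) ≫ |(-x)^6| as x → -∞.
The indeterminate product → 0, so the limit = -3.

Final answer: -3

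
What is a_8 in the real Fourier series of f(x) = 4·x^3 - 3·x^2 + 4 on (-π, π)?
a_8 = (1/π) ∫_{-π}^{π} f(x)·cos(8x) dx.
Evaluate the integral (use parity and integration by parts as needed): a_8 = -3/16.

Final answer: -3/16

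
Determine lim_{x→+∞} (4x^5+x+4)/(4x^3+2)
This is an ∞/∞ indeterminate form as x → +∞.
Divide numerator and denominator by x^5 and let the lower-order terms vanish; the numerator's degree 5 exceeds the denominator's degree 3, so the quotient diverges.
Limit = ∞.

Final answer: ∞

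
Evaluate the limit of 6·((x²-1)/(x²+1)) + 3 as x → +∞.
Evaluate the dominant behaviour as x → +∞; each term tends to a finite value or vanishes.
Limit = 9.

Final answer: 9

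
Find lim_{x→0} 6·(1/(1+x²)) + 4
Direct substitution at x = 0 gives 10.

Final answer: 10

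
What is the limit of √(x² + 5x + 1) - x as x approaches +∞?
This is an ∞ − ∞ indeterminate form.
Multiply and divide by the conjugate √(x²+5x + 1) + x; the x² terms cancel, leaving (5x + 1)/(√(x²+5x + 1)+x) → 5/2.
Limit = 5/2.

Final answer: 5/2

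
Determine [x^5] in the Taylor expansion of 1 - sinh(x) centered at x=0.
Expand to order 5: 1 - sinh(x) = -x^5/120 - x^3/6 - x + 1 + O(x^6).
The coefficient of x^5 is -1/120.

Final answer: -1/120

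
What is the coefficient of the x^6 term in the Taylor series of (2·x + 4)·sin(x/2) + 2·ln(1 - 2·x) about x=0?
Expand to order 6: (2·x + 4)·sin(x/2) + 2·ln(1 - 2·x) = -13653·x^6/640 - 12287·x^5/960 - 193·x^4/24 - 65·x^3/12 - 3·x^2 - 2·x + O(x^7).
The coefficient of x^6 is -13653/640.

Final answer: -13653/640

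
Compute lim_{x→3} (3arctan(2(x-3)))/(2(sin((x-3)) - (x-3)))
Both numerator and denominator → 0 as x → 3; this is a 0/0 indeterminate form.
Expand each to leading order near x = 3: numerator ~ 6·(x - 3), denominator ~ -(x - 3)^3/3.
The limit of the ratio is -∞.

Final answer: -∞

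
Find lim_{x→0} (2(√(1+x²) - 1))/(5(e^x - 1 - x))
Both numerator and denominator → 0 as x → 0; this is a 0/0 indeterminate form.
Expand each to leading order near x = 0: numerator ~ x^2, denominator ~ 5·x^2/2.
The limit of the ratio is 2/5.

Final answer: 2/5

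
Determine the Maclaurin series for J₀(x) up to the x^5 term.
x^4/64 - x^2/4 + 1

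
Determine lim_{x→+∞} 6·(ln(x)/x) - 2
Evaluate the dominant behaviour as x → +∞; each term tends to a finite value or vanishes.
Limit = -2.

Final answer: -2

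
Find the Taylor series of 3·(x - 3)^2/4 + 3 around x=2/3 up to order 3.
85/12 - 7·(x - 2/3)/2 + 3·(x - 2/3)^2/4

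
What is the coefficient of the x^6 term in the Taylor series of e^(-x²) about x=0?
Expand to order 6: e^(-x²) = -x^6/6 + x^4/2 - x^2 + 1 + O(x^7).
The coefficient of x^6 is -1/6.

Final answer: -1/6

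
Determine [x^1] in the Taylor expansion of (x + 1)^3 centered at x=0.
Expand to order 1: (x + 1)^3 = 3·x + 1 + O(x^2).
The coefficient of x^1 is 3.

Final answer: 3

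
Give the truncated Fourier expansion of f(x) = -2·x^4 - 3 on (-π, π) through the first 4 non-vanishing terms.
(-96 + 16·π^2)·cos(x) + (6 - 4·π^2)·cos(2·x) + (-32/27 + 16·π^2/9)·cos(3·x) - 2·π^4/5 - 3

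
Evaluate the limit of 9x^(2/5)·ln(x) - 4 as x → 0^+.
The product is a 0·∞ indeterminate form at x → 0⁺.
Rewrite the product as 9·ln(x) / x^(-2/5) and apply L'Hôpital, or use the standard hierarchy x^(-2/5) ≫ |ln x| as x → 0⁺.
The indeterminate product → 0, so the limit = -4.

Final answer: -4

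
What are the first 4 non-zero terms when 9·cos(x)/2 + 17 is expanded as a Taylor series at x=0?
-x^6/160 + 3·x^4/16 - 9·x^2/4 + 43/2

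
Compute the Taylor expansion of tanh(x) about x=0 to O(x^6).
2·x^5/15 - x^3/3 + x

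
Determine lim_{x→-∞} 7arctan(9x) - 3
Evaluate the dominant behaviour as x → -∞; each term tends to a finite value or vanishes.
Limit = -7·π/2 - 3.

Final answer: -7·π/2 - 3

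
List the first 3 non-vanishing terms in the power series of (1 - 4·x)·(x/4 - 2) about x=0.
-x^2 + 33·x/4 - 2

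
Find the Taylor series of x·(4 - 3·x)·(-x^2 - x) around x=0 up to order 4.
3·x^4 - x^3 - 4·x^2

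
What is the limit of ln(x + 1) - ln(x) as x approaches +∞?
This is an ∞ − ∞ indeterminate form.
Combine the logarithms: ln(x+1) − ln(x) = ln((x+1)/(x)) = ln(1 + 1/(x)) → ln(1) = 0.
Limit = 0.

Final answer: 0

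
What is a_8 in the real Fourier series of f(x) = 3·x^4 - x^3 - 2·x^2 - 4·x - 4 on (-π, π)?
a_8 = (1/π) ∫_{-π}^{π} f(x)·cos(8x) dx.
Evaluate the integral (use parity and integration by parts as needed): a_8 = -41/256 + 3·π^2/8.

Final answer: -41/256 + 3·π^2/8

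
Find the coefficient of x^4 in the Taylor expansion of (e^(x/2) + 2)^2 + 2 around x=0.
Expand to order 4: (e^(x/2) + 2)^2 + 2 = 5·x^4/96 + x^3/4 + x^2 + 3·x + 11 + O(x^5).
The coefficient of x^4 is 5/96.

Final answer: 5/96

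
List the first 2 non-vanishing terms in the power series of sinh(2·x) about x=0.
4·x^3/3 + 2·x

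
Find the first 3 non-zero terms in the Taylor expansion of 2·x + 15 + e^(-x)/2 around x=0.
x^2/4 + 3·x/2 + 31/2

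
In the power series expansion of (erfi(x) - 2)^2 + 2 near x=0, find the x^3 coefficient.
Expand to order 3: (erfi(x) - 2)^2 + 2 = -8·x^3/(3·√(π)) + 4·x^2/π - 8·x/√(π) + 6 + O(x^4).
The coefficient of x^3 is -8/(3·√(π)).

Final answer: -8/(3·√(π))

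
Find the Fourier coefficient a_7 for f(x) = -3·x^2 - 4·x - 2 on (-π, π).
a_7 = (1/π) ∫_{-π}^{π} f(x)·cos(7x) dx.
Evaluate the integral (use parity and integration by parts as needed): a_7 = 12/49.

Final answer: 12/49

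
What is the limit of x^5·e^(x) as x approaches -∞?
This is a 0·∞ indeterminate form at x → -∞.
Rewrite the product as x^5 / e^(-x) (an ∞/∞ form) and apply L'Hôpital, or use the standard hierarchy e^(|x|) ≫ |x^5| as x → -∞.
The indeterminate product → 0, so the limit = 0.

Final answer: 0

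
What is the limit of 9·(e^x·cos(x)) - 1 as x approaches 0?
Direct substitution at x = 0 gives 8.

Final answer: 8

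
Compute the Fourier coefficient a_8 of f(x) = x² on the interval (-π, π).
a_8 = (1/π) ∫_{-π}^{π} f(x)·cos(8x) dx.
Evaluate the integral (use parity and integration by parts as needed): a_8 = 1/16.

Final answer: 1/16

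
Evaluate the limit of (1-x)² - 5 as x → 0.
Direct substitution at x = 0 gives -4.

Final answer: -4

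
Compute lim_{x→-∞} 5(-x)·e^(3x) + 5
The product is a 0·∞ indeterminate form at x → -∞.
Rewrite the product as 5(-x) / e^(-3x) (an ∞/∞ form) and apply L'Hôpital, or use the standard hierarchy e^(3|x|) ≫ |(-x)| as x → -∞.
The indeterminate product → 0, so the limit = 5.

Final answer: 5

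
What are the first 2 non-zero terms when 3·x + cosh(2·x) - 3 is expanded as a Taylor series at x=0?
3·x - 2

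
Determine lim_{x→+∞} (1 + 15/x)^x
As x → +∞: this is the defining limit (1 + 15/x)^x → e^15.
Limit = e^(15).

Final answer: e^(15)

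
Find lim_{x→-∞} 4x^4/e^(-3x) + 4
The quotient is an ∞/∞ indeterminate form as x → -∞.
Compare growth rates of the dominant terms (exponentials ≫ polynomials ≫ logarithms), or apply L'Hôpital's rule; the quotient → 0.
Adding the constant: 0 + 4 = 4. Limit = 4.

Final answer: 4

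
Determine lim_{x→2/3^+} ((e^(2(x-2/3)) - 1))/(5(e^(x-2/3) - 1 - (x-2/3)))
Both numerator and denominator → 0 as x → 2/3^+; this is a 0/0 indeterminate form.
Expand each to leading order near x = 2/3: numerator ~ 2·(x - 2/3), denominator ~ 5·(x - 2/3)^2/2.
The limit of the ratio is ∞.

Final answer: ∞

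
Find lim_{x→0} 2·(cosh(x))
Direct substitution at x = 0 gives 2.

Final answer: 2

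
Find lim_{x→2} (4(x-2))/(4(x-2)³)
Both numerator and denominator → 0 as x → 2; this is a 0/0 indeterminate form.
Expand each to leading order near x = 2: numerator ~ 4·(x - 2), denominator ~ 4·(x - 2)^3.
The limit of the ratio is ∞.

Final answer: ∞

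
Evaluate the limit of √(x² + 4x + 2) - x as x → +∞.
This is an ∞ − ∞ indeterminate form.
Multiply and divide by the conjugate √(x²+4x + 2) + x; the x² terms cancel, leaving (4x + 2)/(√(x²+4x + 2)+x) → 4/2 = 2.
Limit = 2.

Final answer: 2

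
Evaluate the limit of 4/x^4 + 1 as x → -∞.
Evaluate the dominant behaviour as x → -∞; each term tends to a finite value or vanishes.
Limit = 1.

Final answer: 1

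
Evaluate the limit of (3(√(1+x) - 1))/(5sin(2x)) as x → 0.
Both numerator and denominator → 0 as x → 0; this is a 0/0 indeterminate form.
Expand each to leading order near x = 0: numerator ~ 3·x/2, denominator ~ 10·x.
The limit of the ratio is 3/20.

Final answer: 3/20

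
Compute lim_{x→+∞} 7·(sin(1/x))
Evaluate the dominant behaviour as x → +∞; each term tends to a finite value or vanishes.
Limit = 0.

Final answer: 0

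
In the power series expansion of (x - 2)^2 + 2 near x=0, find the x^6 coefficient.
Expand to order 6: (x - 2)^2 + 2 = x^2 - 4·x + 6 + O(x^7).
The coefficient of x^6 is 0.

Final answer: 0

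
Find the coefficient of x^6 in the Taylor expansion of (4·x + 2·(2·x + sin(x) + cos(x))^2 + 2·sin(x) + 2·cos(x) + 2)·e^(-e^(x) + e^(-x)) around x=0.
Expand to order 6: (4·x + 2·(2·x + sin(x) + cos(x))^2 + 2·sin(x) + 2·cos(x) + 2)·e^(-e^(x) + e^(-x)) = 1015·x^6/72 - 1039·x^5/60 + 83·x^4/4 - 11·x^3 - 9·x^2 + 6·x + 6 + O(x^7).
The coefficient of x^6 is 1015/72.

Final answer: 1015/72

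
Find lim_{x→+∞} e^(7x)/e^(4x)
This is an ∞/∞ indeterminate form as x → +∞.
Rewrite e^(7x)/e^(4x) = e^((7−4)x) = e^(3x); the exponent coefficient is 3 > 0 so e^(3x) → ∞.
Limit = ∞.

Final answer: ∞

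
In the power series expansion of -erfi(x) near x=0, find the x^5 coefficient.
Expand to order 5: -erfi(x) = -x^5/(5·√(π)) - 2·x^3/(3·√(π)) - 2·x/√(π) + O(x^6).
The coefficient of x^5 is -1/(5·√(π)).

Final answer: -1/(5·√(π))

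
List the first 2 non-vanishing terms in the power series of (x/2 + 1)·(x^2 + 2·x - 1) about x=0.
3·x/2 - 1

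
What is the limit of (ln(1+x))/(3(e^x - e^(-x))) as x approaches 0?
Both numerator and denominator → 0 as x → 0; this is a 0/0 indeterminate form.
Expand each to leading order near x = 0: numerator ~ x, denominator ~ 6·x.
The limit of the ratio is 1/6.

Final answer: 1/6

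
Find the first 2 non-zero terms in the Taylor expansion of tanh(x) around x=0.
-x^3/3 + x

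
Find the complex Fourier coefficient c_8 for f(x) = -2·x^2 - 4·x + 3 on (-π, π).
Compute the real Fourier coefficients first: a_8 = -1/8, b_8 = 1.
Then c_8 = (a_8 − i·b_8)/2 = -1/16 - i/2.

Final answer: -1/16 - i/2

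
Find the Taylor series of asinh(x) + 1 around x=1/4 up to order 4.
asinh(1/4) + 1 + 4·√(17)·(x - 1/4)/17 - 8·√(17)·(x - 1/4)^2/289 - 448·√(17)·(x - 1/4)^3/14739 + 1472·√(17)·(x - 1/4)^4/83521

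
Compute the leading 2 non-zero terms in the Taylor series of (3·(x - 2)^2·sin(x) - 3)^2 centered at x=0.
9 - 72·x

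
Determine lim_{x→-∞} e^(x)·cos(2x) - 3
Evaluate the dominant behaviour as x → -∞; each term tends to a finite value or vanishes.
Limit = -3.

Final answer: -3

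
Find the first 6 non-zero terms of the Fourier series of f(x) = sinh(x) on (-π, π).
sin(x)·sinh(π)/π - 4·sin(2·x)·sinh(π)/(5·π) + 3·sin(3·x)·sinh(π)/(5·π) - 8·sin(4·x)·sinh(π)/(17·π) + 5·sin(5·x)·sinh(π)/(13·π) - 12·sin(6·x)·sinh(π)/(37·π)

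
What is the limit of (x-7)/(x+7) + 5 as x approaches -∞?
Evaluate the dominant behaviour as x → -∞; each term tends to a finite value or vanishes.
Limit = 6.

Final answer: 6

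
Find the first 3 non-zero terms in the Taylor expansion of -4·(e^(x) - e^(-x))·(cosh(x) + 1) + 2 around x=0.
-20·x^3/3 - 16·x + 2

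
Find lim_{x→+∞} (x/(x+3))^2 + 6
As x → +∞: x/(x+3) = 1/(1 + 3/x) → 1, and the 2nd power of a limit-1 base also → 1; with the additive constant, 1 + 6 = 7.
Limit = 7.

Final answer: 7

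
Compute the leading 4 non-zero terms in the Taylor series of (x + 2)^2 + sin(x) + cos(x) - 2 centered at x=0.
-x^3/6 + x^2/2 + 5·x + 3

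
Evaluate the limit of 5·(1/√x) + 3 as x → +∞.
Evaluate the dominant behaviour as x → +∞; each term tends to a finite value or vanishes.
Limit = 3.

Final answer: 3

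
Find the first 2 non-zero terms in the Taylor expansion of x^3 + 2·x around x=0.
x^3 + 2·x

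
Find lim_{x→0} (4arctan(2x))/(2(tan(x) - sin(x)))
Both numerator and denominator → 0 as x → 0; this is a 0/0 indeterminate form.
Expand each to leading order near x = 0: numerator ~ 8·x, denominator ~ x^3.
The limit of the ratio is ∞.

Final answer: ∞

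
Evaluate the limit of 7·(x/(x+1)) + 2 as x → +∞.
Evaluate the dominant behaviour as x → +∞; each term tends to a finite value or vanishes.
Limit = 9.

Final answer: 9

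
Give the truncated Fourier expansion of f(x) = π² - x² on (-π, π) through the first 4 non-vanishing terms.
4·cos(x) - cos(2·x) + 4·cos(3·x)/9 + 2·π^2/3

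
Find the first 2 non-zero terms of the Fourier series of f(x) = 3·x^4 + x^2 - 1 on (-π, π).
(140 - 24·π^2)·cos(x) - 1 + π^2/3 + 3·π^4/5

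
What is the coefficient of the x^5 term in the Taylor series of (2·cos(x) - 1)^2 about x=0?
Expand to order 5: (2·cos(x) - 1)^2 = 7·x^4/6 - 2·x^2 + 1 + O(x^6).
The coefficient of x^5 is 0.

Final answer: 0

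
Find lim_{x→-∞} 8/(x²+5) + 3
Evaluate the dominant behaviour as x → -∞; each term tends to a finite value or vanishes.
Limit = 3.

Final answer: 3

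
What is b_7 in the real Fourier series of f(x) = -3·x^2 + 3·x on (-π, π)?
b_7 = (1/π) ∫_{-π}^{π} f(x)·sin(7x) dx.
Evaluate the integral (use parity and integration by parts as needed): b_7 = 6/7.

Final answer: 6/7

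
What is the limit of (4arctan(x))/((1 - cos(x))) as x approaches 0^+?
Both numerator and denominator → 0 as x → 0^+; this is a 0/0 indeterminate form.
Expand each to leading order near x = 0: numerator ~ 4·x, denominator ~ x^2/2.
The limit of the ratio is ∞.

Final answer: ∞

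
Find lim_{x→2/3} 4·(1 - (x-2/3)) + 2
Direct substitution at x = 2/3 gives 6.

Final answer: 6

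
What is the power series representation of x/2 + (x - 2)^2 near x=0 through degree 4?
x^2 - 7·x/2 + 4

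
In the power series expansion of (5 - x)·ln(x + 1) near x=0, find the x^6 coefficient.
Expand to order 6: (5 - x)·ln(x + 1) = -31·x^6/30 + 5·x^5/4 - 19·x^4/12 + 13·x^3/6 - 7·x^2/2 + 5·x + O(x^7).
The coefficient of x^6 is -31/30.

Final answer: -31/30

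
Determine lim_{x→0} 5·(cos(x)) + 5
Direct substitution at x = 0 gives 10.

Final answer: 10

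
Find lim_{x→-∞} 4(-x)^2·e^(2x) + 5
The product is a 0·∞ indeterminate form at x → -∞.
Rewrite the product as 4(-x)^2 / e^(-2x) (an ∞/∞ form) and apply L'Hôpital, or use the standard hierarchy e^(2|x|) ≫ |(-x)^2| as x → -∞.
The indeterminate product → 0, so the limit = 5.

Final answer: 5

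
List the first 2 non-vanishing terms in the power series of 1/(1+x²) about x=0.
1 - x^2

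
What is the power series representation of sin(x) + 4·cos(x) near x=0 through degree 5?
x^5/120 + x^4/6 - x^3/6 - 2·x^2 + x + 4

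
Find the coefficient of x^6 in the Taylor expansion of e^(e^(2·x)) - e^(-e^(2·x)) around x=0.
4·e^(-1)/5 + 812·e/45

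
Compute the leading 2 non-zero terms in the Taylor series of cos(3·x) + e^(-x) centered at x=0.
2 - x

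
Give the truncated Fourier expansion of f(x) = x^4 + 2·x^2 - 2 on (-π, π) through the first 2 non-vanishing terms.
(40 - 8·π^2)·cos(x) - 2 + 2·π^2/3 + π^4/5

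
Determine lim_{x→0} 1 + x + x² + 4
Direct substitution at x = 0 gives 5.

Final answer: 5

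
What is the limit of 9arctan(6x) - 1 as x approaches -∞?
Evaluate the dominant behaviour as x → -∞; each term tends to a finite value or vanishes.
Limit = -9·π/2 - 1.

Final answer: -9·π/2 - 1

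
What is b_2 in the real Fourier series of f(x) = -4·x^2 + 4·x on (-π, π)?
b_2 = (1/π) ∫_{-π}^{π} f(x)·sin(2x) dx.
Evaluate the integral (use parity and integration by parts as needed): b_2 = -4.

Final answer: -4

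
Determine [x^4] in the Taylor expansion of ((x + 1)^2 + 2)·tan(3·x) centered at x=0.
Expand to order 4: ((x + 1)^2 + 2)·tan(3·x) = 18·x^4 + 30·x^3 + 6·x^2 + 9·x + O(x^5).
The coefficient of x^4 is 18.

Final answer: 18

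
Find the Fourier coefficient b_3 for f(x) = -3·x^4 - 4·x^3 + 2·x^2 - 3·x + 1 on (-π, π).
b_3 = (1/π) ∫_{-π}^{π} f(x)·sin(3x) dx.
Evaluate the integral (use parity and integration by parts as needed): b_3 = -8·π^2/3 - 2/9.

Final answer: -8·π^2/3 - 2/9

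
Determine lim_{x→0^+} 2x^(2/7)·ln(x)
This is a 0·∞ indeterminate form at x → 0⁺.
Rewrite the product as 2·ln(x) / x^(-2/7) and apply L'Hôpital, or use the standard hierarchy x^(-2/7) ≫ |ln x| as x → 0⁺.
The indeterminate product → 0, so the limit = 0.

Final answer: 0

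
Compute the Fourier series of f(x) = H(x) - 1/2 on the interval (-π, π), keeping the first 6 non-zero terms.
2·sin(x)/π + 2·sin(3·x)/(3·π) + 2·sin(5·x)/(5·π) + 2·sin(7·x)/(7·π) + 2·sin(9·x)/(9·π) + 2·sin(11·x)/(11·π)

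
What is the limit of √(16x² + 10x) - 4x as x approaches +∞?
As x → +∞: multiply by the conjugate to get (10x)/(√(16x²+10x)+4x); the denominator ~ 8x, so the limit is 10/8 = 5/4.
Limit = 5/4.

Final answer: 5/4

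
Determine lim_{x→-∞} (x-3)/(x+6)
Evaluate the dominant behaviour as x → -∞; each term tends to a finite value or vanishes.
Limit = 1.

Final answer: 1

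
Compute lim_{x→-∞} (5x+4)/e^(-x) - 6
The quotient is an ∞/∞ indeterminate form as x → -∞.
Compare growth rates of the dominant terms (exponentials ≫ polynomials ≫ logarithms), or apply L'Hôpital's rule; the quotient → 0.
Adding the constant: 0 - 6 = -6. Limit = -6.

Final answer: -6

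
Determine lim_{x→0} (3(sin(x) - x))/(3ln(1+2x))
Both numerator and denominator → 0 as x → 0; this is a 0/0 indeterminate form.
Expand each to leading order near x = 0: numerator ~ -x^3/2, denominator ~ 6·x.
The limit of the ratio is 0.

Final answer: 0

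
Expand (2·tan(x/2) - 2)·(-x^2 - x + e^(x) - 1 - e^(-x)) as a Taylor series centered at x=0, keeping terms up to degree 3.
-7·x^3/4 + 3·x^2 - 3·x + 2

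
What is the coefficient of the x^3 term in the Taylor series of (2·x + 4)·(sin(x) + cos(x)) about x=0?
Expand to order 3: (2·x + 4)·(sin(x) + cos(x)) = -5·x^3/3 + 6·x + 4 + O(x^4).
The coefficient of x^3 is -5/3.

Final answer: -5/3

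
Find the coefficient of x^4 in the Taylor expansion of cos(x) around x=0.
Expand to order 4: cos(x) = x^4/24 - x^2/2 + 1 + O(x^5).
The coefficient of x^4 is 1/24.

Final answer: 1/24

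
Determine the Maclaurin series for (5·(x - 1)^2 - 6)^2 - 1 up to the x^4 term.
25·x^4 - 100·x^3 + 90·x^2 + 20·x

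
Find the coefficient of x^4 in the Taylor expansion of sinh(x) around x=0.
Expand to order 4: sinh(x) = x^3/6 + x + O(x^5).
The coefficient of x^4 is 0.

Final answer: 0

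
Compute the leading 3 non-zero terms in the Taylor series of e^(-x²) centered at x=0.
x^4/2 - x^2 + 1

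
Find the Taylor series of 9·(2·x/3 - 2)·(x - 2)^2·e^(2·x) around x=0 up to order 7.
-52·x^7/105 - 4·x^6/5 + 4·x^5/5 + 8·x^4 + 18·x^3 + 6·x^2 - 48·x - 72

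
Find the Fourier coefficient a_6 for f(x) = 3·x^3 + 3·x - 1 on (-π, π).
a_6 = (1/π) ∫_{-π}^{π} f(x)·cos(6x) dx.
Evaluate the integral (use parity and integration by parts as needed): a_6 = 0.

Final answer: 0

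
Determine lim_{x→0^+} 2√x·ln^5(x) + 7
The product is a 0·∞ indeterminate form at x → 0⁺.
Rewrite the product as 2·ln^5(x) / x^(-1/2) and apply L'Hôpital, or use the standard hierarchy x^(-1/2) ≫ |ln x|^5 as x → 0⁺.
The indeterminate product → 0, so the limit = 7.

Final answer: 7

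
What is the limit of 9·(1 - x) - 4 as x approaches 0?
Direct substitution at x = 0 gives 5.

Final answer: 5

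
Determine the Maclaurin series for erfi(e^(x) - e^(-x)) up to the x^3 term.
6·x^3/√(π) + 4·x/√(π)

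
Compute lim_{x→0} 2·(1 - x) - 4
Direct substitution at x = 0 gives -2.

Final answer: -2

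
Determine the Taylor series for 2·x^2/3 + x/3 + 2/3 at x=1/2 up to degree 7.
1 + (x - 1/2) + 2·(x - 1/2)^2/3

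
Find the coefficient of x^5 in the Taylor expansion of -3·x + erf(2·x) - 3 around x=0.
Expand to order 5: -3·x + erf(2·x) - 3 = 32·x^5/(5·√(π)) - 16·x^3/(3·√(π)) + x·(-3 + 4/√(π)) - 3 + O(x^6).
The coefficient of x^5 is 32/(5·√(π)).

Final answer: 32/(5·√(π))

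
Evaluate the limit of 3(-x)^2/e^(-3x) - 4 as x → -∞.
The quotient is an ∞/∞ indeterminate form as x → -∞.
Compare growth rates of the dominant terms (exponentials ≫ polynomials ≫ logarithms), or apply L'Hôpital's rule; the quotient → 0.
Adding the constant: 0 - 4 = -4. Limit = -4.

Final answer: -4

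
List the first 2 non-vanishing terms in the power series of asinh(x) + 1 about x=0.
x + 1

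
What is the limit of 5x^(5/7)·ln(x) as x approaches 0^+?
This is a 0·∞ indeterminate form at x → 0⁺.
Rewrite the product as 5·ln(x) / x^(-5/7) and apply L'Hôpital, or use the standard hierarchy x^(-5/7) ≫ |ln x| as x → 0⁺.
The indeterminate product → 0, so the limit = 0.

Final answer: 0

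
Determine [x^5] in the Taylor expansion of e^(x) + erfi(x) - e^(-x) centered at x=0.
Expand to order 5: e^(x) + erfi(x) - e^(-x) = x^5·(1/60 + 1/(5·√(π))) + x^3·(1/3 + 2/(3·√(π))) + x·(2/√(π) + 2) + O(x^6).
The coefficient of x^5 is 1/60 + 1/(5·√(π)).

Final answer: 1/60 + 1/(5·√(π))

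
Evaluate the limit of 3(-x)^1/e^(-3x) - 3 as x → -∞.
The quotient is an ∞/∞ indeterminate form as x → -∞.
Compare growth rates of the dominant terms (exponentials ≫ polynomials ≫ logarithms), or apply L'Hôpital's rule; the quotient → 0.
Adding the constant: 0 - 3 = -3. Limit = -3.

Final answer: -3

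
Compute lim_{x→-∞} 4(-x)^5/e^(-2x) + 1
The quotient is an ∞/∞ indeterminate form as x → -∞.
Compare growth rates of the dominant terms (exponentials ≫ polynomials ≫ logarithms), or apply L'Hôpital's rule; the quotient → 0.
Adding the constant: 0 + 1 = 1. Limit = 1.

Final answer: 1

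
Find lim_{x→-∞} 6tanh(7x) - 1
Evaluate the dominant behaviour as x → -∞; each term tends to a finite value or vanishes.
Limit = -7.

Final answer: -7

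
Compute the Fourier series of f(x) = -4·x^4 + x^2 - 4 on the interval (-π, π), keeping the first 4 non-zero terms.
(-196 + 32·π^2)·cos(x) + (13 - 8·π^2)·cos(2·x) + (-76/27 + 32·π^2/9)·cos(3·x) - 4·π^4/5 - 4 + π^2/3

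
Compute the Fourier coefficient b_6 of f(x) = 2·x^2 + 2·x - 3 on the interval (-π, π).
b_6 = (1/π) ∫_{-π}^{π} f(x)·sin(6x) dx.
Evaluate the integral (use parity and integration by parts as needed): b_6 = -2/3.

Final answer: -2/3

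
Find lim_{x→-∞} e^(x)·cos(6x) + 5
Evaluate the dominant behaviour as x → -∞; each term tends to a finite value or vanishes.
Limit = 5.

Final answer: 5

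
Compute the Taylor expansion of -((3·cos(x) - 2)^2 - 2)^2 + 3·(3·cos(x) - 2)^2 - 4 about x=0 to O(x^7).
157·x^6/12 + 7·x^4/2 - 15·x^2 - 2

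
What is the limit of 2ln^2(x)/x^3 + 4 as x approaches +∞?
The quotient is an ∞/∞ indeterminate form as x → +∞.
The polynomial denominator x^3 dominates the logarithmic numerator (any positive power of x ≫ ln^2(x) as x → ∞), so the quotient → 0.
Adding the constant: 0 + 4 = 4. Limit = 4.

Final answer: 4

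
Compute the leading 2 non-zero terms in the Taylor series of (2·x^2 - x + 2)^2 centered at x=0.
4 - 4·x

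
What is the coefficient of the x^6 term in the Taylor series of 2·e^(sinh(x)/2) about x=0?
Expand to order 6: 2·e^(sinh(x)/2) = 337·x^6/23040 + 19·x^5/640 + 17·x^4/192 + 5·x^3/24 + x^2/4 + x + 2 + O(x^7).
The coefficient of x^6 is 337/23040.

Final answer: 337/23040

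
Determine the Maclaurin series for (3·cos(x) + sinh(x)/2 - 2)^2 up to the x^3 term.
-4·x^3/3 - 11·x^2/4 + x + 1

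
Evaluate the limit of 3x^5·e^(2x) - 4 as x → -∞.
The product is a 0·∞ indeterminate form at x → -∞.
Rewrite the product as 3x^5 / e^(-2x) (an ∞/∞ form) and apply L'Hôpital, or use the standard hierarchy e^(2|x|) ≫ |x^5| as x → -∞.
The indeterminate product → 0, so the limit = -4.

Final answer: -4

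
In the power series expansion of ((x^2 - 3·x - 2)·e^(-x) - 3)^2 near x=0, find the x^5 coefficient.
Expand to order 5: ((x^2 - 3·x - 2)·e^(-x) - 3)^2 = -145·x^5/12 + 25·x^4/6 + 47·x^3/3 - 29·x^2 + 10·x + 25 + O(x^6).
The coefficient of x^5 is -145/12.

Final answer: -145/12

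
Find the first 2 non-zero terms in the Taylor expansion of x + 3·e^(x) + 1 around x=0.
4·x + 4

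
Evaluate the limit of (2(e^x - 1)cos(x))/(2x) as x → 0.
Both numerator and denominator → 0 as x → 0; this is a 0/0 indeterminate form.
Expand each to leading order near x = 0: numerator ~ 2·x, denominator ~ 2·x.
The limit of the ratio is 1.

Final answer: 1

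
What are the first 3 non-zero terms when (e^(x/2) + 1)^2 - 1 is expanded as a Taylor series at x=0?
3·x^2/4 + 2·x + 3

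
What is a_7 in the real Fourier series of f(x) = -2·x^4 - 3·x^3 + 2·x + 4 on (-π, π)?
a_7 = (1/π) ∫_{-π}^{π} f(x)·cos(7x) dx.
Evaluate the integral (use parity and integration by parts as needed): a_7 = -96/2401 + 16·π^2/49.

Final answer: -96/2401 + 16·π^2/49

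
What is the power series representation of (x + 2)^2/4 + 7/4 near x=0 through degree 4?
x^2/4 + x + 11/4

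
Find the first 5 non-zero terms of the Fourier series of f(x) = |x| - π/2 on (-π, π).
-4·cos(x)/π - 4·cos(3·x)/(9·π) - 4·cos(5·x)/(25·π) - 4·cos(7·x)/(49·π) - 4·cos(9·x)/(81·π)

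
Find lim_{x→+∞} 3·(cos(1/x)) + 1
Evaluate the dominant behaviour as x → +∞; each term tends to a finite value or vanishes.
Limit = 4.

Final answer: 4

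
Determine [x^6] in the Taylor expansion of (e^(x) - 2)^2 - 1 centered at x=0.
Expand to order 6: (e^(x) - 2)^2 - 1 = x^6/12 + 7·x^5/30 + x^4/2 + 2·x^3/3 - 2·x + O(x^7).
The coefficient of x^6 is 1/12.

Final answer: 1/12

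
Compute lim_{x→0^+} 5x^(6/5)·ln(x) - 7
The product is a 0·∞ indeterminate form at x → 0⁺.
Rewrite the product as 5·ln(x) / x^(-6/5) and apply L'Hôpital, or use the standard hierarchy x^(-6/5) ≫ |ln x| as x → 0⁺.
The indeterminate product → 0, so the limit = -7.

Final answer: -7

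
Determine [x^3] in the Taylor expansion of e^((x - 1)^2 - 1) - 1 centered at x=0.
Expand to order 3: e^((x - 1)^2 - 1) - 1 = -10·x^3/3 + 3·x^2 - 2·x + O(x^4).
The coefficient of x^3 is -10/3.

Final answer: -10/3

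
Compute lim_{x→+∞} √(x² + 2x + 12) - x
This is an ∞ − ∞ indeterminate form.
Multiply and divide by the conjugate √(x²+2x + 12) + x; the x² terms cancel, leaving (2x + 12)/(√(x²+2x + 12)+x) → 2/2 = 1.
Limit = 1.

Final answer: 1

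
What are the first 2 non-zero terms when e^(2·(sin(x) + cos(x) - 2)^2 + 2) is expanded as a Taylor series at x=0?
-4·x·e^(4) + e^(4)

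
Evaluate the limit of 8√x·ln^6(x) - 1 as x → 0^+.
The product is a 0·∞ indeterminate form at x → 0⁺.
Rewrite the product as 8·ln^6(x) / x^(-1/2) and apply L'Hôpital, or use the standard hierarchy x^(-1/2) ≫ |ln x|^6 as x → 0⁺.
The indeterminate product → 0, so the limit = -1.

Final answer: -1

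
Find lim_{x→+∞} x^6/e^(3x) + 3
The quotient is an ∞/∞ indeterminate form as x → +∞.
The exponential denominator e^(3x) dominates the polynomial numerator (e^x ≫ x^6 as x → ∞), so the quotient → 0.
Adding the constant: 0 + 3 = 3. Limit = 3.

Final answer: 3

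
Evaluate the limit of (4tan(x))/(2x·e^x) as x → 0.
Both numerator and denominator → 0 as x → 0; this is a 0/0 indeterminate form.
Expand each to leading order near x = 0: numerator ~ 4·x, denominator ~ 2·x.
The limit of the ratio is 2.

Final answer: 2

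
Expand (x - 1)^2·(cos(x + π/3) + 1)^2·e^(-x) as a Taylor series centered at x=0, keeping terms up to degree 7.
x^7·(103·√(3)/1120 + 1229/6720) + x^6·(-113·√(3)/240 - 271/960) + x^5·(-33/160 + 29·√(3)/80) + x^4·(59/32 + 7·√(3)/4) + x^3·(-19·√(3)/4 - 39/8) + x^2·(9·√(3)/2 + 63/8) + x·(-27/4 - 3·√(3)/2) + 9/4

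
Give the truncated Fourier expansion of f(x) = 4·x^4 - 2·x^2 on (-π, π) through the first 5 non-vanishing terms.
(200 - 32·π^2)·cos(x) + (-14 + 8·π^2)·cos(2·x) + (88/27 - 32·π^2/9)·cos(3·x) + (-5/4 + 2·π^2)·cos(4·x) - 2·π^2/3 + 4·π^4/5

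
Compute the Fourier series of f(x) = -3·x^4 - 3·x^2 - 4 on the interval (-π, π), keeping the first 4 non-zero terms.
(-132 + 24·π^2)·cos(x) + (6 - 6·π^2)·cos(2·x) + (-4/9 + 8·π^2/3)·cos(3·x) - 3·π^4/5 - π^2 - 4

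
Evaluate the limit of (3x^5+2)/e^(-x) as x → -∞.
This is an ∞/∞ indeterminate form as x → -∞.
Compare growth rates of the dominant terms (exponentials ≫ polynomials ≫ logarithms), or apply L'Hôpital's rule; the quotient → 0.
Limit = 0.

Final answer: 0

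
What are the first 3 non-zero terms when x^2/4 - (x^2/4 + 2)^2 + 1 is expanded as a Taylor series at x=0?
-x^4/16 - 3·x^2/4 - 3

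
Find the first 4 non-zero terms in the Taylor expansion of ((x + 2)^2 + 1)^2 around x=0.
8·x^3 + 26·x^2 + 40·x + 25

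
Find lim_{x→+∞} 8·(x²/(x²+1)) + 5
Evaluate the dominant behaviour as x → +∞; each term tends to a finite value or vanishes.
Limit = 13.

Final answer: 13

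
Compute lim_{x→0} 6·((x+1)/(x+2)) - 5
Direct substitution at x = 0 gives -2.

Final answer: -2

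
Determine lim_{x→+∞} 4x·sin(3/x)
As x → +∞: let u = 3/x → 0⁺; then 4·x·sin(3/x) = 4·3·sin(u)/u → 4·3·1 = 12.
Limit = 12.

Final answer: 12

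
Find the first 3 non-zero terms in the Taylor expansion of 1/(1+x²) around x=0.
x^4 - x^2 + 1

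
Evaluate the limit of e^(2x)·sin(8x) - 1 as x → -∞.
Evaluate the dominant behaviour as x → -∞; each term tends to a finite value or vanishes.
Limit = -1.

Final answer: -1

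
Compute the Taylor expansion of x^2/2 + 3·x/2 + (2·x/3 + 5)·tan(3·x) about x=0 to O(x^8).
4131·x^7/7 + 108·x^6/5 + 162·x^5 + 6·x^4 + 45·x^3 + 5·x^2/2 + 33·x/2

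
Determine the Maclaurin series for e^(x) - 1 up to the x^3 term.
x^3/6 + x^2/2 + x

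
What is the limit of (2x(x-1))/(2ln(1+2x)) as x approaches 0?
Both numerator and denominator → 0 as x → 0; this is a 0/0 indeterminate form.
Expand each to leading order near x = 0: numerator ~ -2·x, denominator ~ 4·x.
The limit of the ratio is -1/2.

Final answer: -1/2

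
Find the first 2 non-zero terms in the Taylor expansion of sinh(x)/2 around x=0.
x^3/12 + x/2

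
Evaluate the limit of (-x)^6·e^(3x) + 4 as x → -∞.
The product is a 0·∞ indeterminate form at x → -∞.
Rewrite the product as (-x)^6 / e^(-3x) (an ∞/∞ form) and apply L'Hôpital, or use the standard hierarchy e^(3|x|) ≫ |(-x)^6| as x → -∞.
The indeterminate product → 0, so the limit = 4.

Final answer: 4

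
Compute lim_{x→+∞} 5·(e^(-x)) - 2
Evaluate the dominant behaviour as x → +∞; each term tends to a finite value or vanishes.
Limit = -2.

Final answer: -2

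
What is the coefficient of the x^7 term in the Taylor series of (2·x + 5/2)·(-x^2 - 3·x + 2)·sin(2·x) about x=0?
Expand to order 7: (2·x + 5/2)·(-x^2 - 3·x + 2)·sin(2·x) = -754·x^7/315 + 26·x^6/15 + 38·x^5/3 + 2·x^4/3 - 71·x^3/3 - 7·x^2 + 10·x + O(x^8).
The coefficient of x^7 is -754/315.

Final answer: -754/315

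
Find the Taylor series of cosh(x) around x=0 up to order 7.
x^6/720 + x^4/24 + x^2/2 + 1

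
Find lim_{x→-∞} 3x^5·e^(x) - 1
The product is a 0·∞ indeterminate form at x → -∞.
Rewrite the product as 3x^5 / e^(-x) (an ∞/∞ form) and apply L'Hôpital, or use the standard hierarchy e^(|x|) ≫ |x^5| as x → -∞.
The indeterminate product → 0, so the limit = -1.

Final answer: -1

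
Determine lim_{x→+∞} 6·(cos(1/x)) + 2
Evaluate the dominant behaviour as x → +∞; each term tends to a finite value or vanishes.
Limit = 8.

Final answer: 8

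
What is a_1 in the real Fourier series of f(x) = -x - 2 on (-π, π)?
a_1 = (1/π) ∫_{-π}^{π} f(x)·cos(1x) dx.
Evaluate the integral (use parity and integration by parts as needed): a_1 = 0.

Final answer: 0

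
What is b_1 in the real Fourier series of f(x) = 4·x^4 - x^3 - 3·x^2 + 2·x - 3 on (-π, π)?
b_1 = (1/π) ∫_{-π}^{π} f(x)·sin(1x) dx.
Evaluate the integral (use parity and integration by parts as needed): b_1 = 16 - 2·π^2.

Final answer: 16 - 2·π^2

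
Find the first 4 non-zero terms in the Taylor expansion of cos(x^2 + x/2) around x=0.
-191·x^4/384 - x^3/2 - x^2/8 + 1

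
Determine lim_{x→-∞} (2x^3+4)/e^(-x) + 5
The quotient is an ∞/∞ indeterminate form as x → -∞.
Compare growth rates of the dominant terms (exponentials ≫ polynomials ≫ logarithms), or apply L'Hôpital's rule; the quotient → 0.
Adding the constant: 0 + 5 = 5. Limit = 5.

Final answer: 5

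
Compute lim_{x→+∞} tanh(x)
Evaluate the dominant behaviour as x → +∞; each term tends to a finite value or vanishes.
Limit = 1.

Final answer: 1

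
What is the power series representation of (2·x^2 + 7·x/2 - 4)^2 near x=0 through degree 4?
4·x^4 + 14·x^3 - 15·x^2/4 - 28·x + 16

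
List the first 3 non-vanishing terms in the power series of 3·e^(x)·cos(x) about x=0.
-x^3 + 3·x + 3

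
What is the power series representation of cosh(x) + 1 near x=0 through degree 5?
x^4/24 + x^2/2 + 2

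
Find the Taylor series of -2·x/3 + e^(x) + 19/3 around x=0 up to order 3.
x^3/6 + x^2/2 + x/3 + 22/3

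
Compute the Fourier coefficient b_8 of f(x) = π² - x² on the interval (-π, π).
b_8 = (1/π) ∫_{-π}^{π} f(x)·sin(8x) dx.
Evaluate the integral (use parity and integration by parts as needed): b_8 = 0.

Final answer: 0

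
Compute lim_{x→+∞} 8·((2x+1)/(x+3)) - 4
Evaluate the dominant behaviour as x → +∞; each term tends to a finite value or vanishes.
Limit = 12.

Final answer: 12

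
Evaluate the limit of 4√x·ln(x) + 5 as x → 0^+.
The product is a 0·∞ indeterminate form at x → 0⁺.
Rewrite the product as 4·ln(x) / x^(-1/2) and apply L'Hôpital, or use the standard hierarchy x^(-1/2) ≫ |ln x| as x → 0⁺.
The indeterminate product → 0, so the limit = 5.

Final answer: 5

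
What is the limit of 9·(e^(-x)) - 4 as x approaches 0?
Direct substitution at x = 0 gives 5.

Final answer: 5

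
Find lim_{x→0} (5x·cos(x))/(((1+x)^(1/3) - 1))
Both numerator and denominator → 0 as x → 0; this is a 0/0 indeterminate form.
Expand each to leading order near x = 0: numerator ~ 5·x, denominator ~ x/3.
The limit of the ratio is 15.

Final answer: 15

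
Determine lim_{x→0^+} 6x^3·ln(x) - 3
The product is a 0·∞ indeterminate form at x → 0⁺.
Rewrite the product as 6·ln(x) / x^(-3) and apply L'Hôpital, or use the standard hierarchy x^(-3) ≫ |ln x| as x → 0⁺.
The indeterminate product → 0, so the limit = -3.

Final answer: -3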